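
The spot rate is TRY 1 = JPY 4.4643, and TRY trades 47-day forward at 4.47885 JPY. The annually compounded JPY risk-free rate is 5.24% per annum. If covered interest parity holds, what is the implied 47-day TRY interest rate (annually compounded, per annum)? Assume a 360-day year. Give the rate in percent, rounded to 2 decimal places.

2.65%

T = 47/360 years.
CIP gives F = S · g_JPY/g_TRY, so g_JPY/g_TRY = 4.47885/4.4643 = 1.0032592.
JPY growth factor: (1 + 0.0524)^(47/360) = 1.0066902.
So the TRY growth factor = 1.0034199.
Annualise: 1.0034199^(360/47) − 1 = 0.026495 = 2.65%.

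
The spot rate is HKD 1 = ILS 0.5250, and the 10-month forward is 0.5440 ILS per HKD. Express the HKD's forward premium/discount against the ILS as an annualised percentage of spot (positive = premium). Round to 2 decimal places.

T = 10/12 years.
HKD trades forward at +3.61905% vs spot over the period.
Per annum: 0.0361905 / (10/12) = 0.043429 = 4.34%.

+4.34%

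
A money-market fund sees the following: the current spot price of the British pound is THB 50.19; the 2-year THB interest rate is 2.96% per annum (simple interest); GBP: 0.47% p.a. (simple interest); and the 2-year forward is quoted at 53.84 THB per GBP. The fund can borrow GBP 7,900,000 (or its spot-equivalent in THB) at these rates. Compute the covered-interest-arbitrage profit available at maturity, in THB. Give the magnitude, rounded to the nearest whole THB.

THB 9,360,299

T = 2 years.
Route A — deposit GBP, sell forward: 7,900,000 × 1.009400 × 53.84 = THB 429,334,158.40.
Route B — convert at spot, deposit THB: 7,900,000 × 50.19 × 1.059200 = THB 419,973,859.20.
The quoted forward overvalues GBP, so borrow THB, buy GBP at spot, deposit the GBP at 0.47%, and sell the proceeds forward at 53.84.
Arbitrage profit = |429,334,158.40 − 419,973,859.20| = THB 9,360,299.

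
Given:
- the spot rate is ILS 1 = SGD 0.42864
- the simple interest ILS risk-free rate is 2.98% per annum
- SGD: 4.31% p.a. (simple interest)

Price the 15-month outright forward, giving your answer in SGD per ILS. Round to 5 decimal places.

0.43551

T = 15/12 years.
Growth of 1 SGD over T: 1 + 0.0431×15/12 = 1.053875.
Growth of 1 ILS over T: 1 + 0.0298×15/12 = 1.037250.
Forward (SGD per ILS) = 0.42864 × 1.053875 / 1.037250 = 0.4355102.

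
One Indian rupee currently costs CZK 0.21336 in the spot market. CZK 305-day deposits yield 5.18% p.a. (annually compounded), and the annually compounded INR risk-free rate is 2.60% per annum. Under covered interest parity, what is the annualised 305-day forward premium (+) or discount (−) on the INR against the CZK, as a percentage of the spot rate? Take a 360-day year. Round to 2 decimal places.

+2.51%

T = 305/360 years.
CIP forward (CZK per INR) = 0.21336 × 1.0437158/1.0219845 = 0.21789685.
(F − S)/S ÷ T = (0.21789685 − 0.21336)/0.21336/(305/360) = 0.025098 → 2.51%.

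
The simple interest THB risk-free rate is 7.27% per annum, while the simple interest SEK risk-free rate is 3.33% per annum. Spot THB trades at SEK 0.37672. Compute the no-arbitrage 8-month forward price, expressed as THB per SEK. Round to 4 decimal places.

T = 8/12 years.
Growth of 1 SEK over T: 1 + 0.0333×8/12 = 1.022200.
THB growth factor: 1 + 0.0727×8/12 = 1.0484667.
Forward (SEK per THB) = 0.37672 × 1.022200 / 1.0484667 = 0.3672822.
Quoted the other way: 1/0.3672822 = 2.7227 THB per SEK.

2.7227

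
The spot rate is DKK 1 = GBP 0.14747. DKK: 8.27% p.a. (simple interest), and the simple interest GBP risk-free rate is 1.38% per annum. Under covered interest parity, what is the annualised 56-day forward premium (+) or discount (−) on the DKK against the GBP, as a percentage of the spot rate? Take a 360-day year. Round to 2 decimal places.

-6.80%

T = 56/360 years.
CIP forward (GBP per DKK) = 0.14747 × 1.0021467/1.0128644 = 0.14590954.
Annualised premium = (F − S)/S × (1/T) = (0.14590954 − 0.14747)/0.14747 ÷ (56/360) = -6.80%.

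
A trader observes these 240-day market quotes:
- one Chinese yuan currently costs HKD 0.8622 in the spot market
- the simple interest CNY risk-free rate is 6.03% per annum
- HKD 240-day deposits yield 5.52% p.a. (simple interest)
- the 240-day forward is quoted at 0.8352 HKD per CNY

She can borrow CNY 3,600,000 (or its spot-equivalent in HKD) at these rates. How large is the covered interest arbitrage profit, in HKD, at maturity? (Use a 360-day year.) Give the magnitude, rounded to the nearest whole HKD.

HKD 90,554

T = 240/360 years.
Invest the CNY and cover forward: 3,600,000 × 1.040200 × 0.8352 = HKD 3,127,590.14.
Convert at spot and invest in HKD: 3,600,000 × 0.8622 × 1.036800 = HKD 3,218,144.26.
The quoted forward undervalues CNY, so borrow CNY, convert to HKD at spot, deposit the HKD at 5.52%, and buy CNY forward at 0.8352 to cover the loan.
Profit = 3,218,144.26 − 3,127,590.14 = HKD 90,554.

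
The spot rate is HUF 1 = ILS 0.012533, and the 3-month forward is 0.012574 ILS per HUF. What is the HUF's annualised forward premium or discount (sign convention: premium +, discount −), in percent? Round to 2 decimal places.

+1.31%

T = 3/12 years.
(F − S)/S = (0.012574 − 0.012533)/0.012533 = 0.0032714.
Per annum: 0.0032714 / (3/12) = 0.013086 = 1.31%.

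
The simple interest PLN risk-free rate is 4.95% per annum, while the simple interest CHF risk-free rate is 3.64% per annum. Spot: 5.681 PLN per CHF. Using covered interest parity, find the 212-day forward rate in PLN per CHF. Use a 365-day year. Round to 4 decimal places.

T = 212/365 years.
PLN growth factor: 1 + 0.0495×212/365 = 1.0287507.
CHF accumulates by 1 + 0.0364×212/365 = 1.0211419.
So F = 5.681 × 1.0287507 / 1.0211419 = 5.723331 (PLN/CHF).

5.7233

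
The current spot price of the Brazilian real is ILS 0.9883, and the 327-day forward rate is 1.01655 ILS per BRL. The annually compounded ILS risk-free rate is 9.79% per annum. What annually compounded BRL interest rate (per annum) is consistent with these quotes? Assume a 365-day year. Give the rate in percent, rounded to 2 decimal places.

T = 327/365 years.
CIP gives F = S · g_ILS/g_BRL, so g_ILS/g_BRL = 1.01655/0.9883 = 1.0285844.
The ILS side grows by (1 + 0.0979)^(327/365) = 1.087276.
Hence g_BRL = 1.0570606.
r = 1.0570606^(365/327) − 1 = 0.063899 → 6.39%.

6.39%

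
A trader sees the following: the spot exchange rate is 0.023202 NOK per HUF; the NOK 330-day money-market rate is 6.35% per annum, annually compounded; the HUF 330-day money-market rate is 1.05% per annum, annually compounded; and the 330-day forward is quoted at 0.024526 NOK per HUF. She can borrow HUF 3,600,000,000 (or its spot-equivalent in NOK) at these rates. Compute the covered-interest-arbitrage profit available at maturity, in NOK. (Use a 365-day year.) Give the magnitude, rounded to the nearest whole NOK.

T = 330/365 years.
Keep in HUF, deliver into the forward: 3,600,000,000·1.0094883898·0.024526 = NOK 89,131,364.09.
Swap to NOK now, deposit: 3,600,000,000·0.023202·1.0572400947 = NOK 88,308,304.84.
The quoted forward overvalues HUF, so borrow NOK, buy HUF at spot, deposit the HUF at 1.05%, and sell the proceeds forward at 0.024526.
Arbitrage profit = |89,131,364.09 − 88,308,304.84| = NOK 823,059.

NOK 823,059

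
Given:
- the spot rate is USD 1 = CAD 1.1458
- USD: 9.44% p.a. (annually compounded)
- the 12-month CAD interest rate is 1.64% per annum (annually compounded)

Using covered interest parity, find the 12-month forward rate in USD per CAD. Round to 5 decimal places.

0.93973

T = 1 year.
CAD accumulates by (1 + 0.0164)^1 = 1.016400.
USD accumulates by (1 + 0.0944)^1 = 1.094400.
CIP: F = S · (grow CAD)/(grow USD) = 1.1458 × 1.016400/1.094400 = 1.064137 CAD per USD.
Invert for USD per CAD: 1 / 1.064137 = 0.93973.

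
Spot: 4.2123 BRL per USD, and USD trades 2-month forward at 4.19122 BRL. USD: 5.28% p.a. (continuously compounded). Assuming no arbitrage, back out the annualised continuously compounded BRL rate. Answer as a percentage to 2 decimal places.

T = 2/12 years.
By CIP, F/S equals the BRL-to-USD growth ratio: 4.19122/4.2123 = 0.9949956.
The USD side grows by e^(0.0528×2/12) = 1.0088388.
That pins the BRL growth at 1.0037902.
Take logs: ln 1.0037902 / (2/12) = 0.022698, so 2.27%.

2.27%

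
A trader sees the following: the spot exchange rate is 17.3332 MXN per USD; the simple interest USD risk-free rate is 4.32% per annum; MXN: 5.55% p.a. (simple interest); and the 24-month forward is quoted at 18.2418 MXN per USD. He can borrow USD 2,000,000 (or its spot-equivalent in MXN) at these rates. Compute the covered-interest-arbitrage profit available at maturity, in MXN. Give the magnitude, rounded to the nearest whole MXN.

T = 2 years.
Keep in USD, deliver into the forward: 2,000,000·1.086400·18.2418 = MXN 39,635,783.04.
Swap to MXN now, deposit: 2,000,000·17.3332·1.111000 = MXN 38,514,370.40.
The quoted forward overvalues USD, so borrow MXN, buy USD at spot, deposit the USD at 4.32%, and sell the proceeds forward at 18.2418.
The gap between the two covered legs is MXN 1,121,413.

MXN 1,121,413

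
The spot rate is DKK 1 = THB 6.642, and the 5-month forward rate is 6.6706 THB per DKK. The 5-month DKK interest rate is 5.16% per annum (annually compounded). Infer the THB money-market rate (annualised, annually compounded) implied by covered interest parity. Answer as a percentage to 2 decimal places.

6.25%

T = 5/12 years.
F/S = 6.6706/6.642 = 1.0043059 = (growth of THB) / (growth of DKK).
DKK growth factor: (1 + 0.0516)^(5/12) = 1.021185.
Hence g_THB = 1.0255821.
Annualise: 1.0255821^(12/5) − 1 = 0.062500 = 6.25%.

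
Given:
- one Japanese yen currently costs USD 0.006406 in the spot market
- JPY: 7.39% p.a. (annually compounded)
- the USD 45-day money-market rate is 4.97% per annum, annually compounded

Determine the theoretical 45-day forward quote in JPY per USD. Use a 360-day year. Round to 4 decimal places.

156.5490

T = 45/360 years.
USD growth factor: (1 + 0.0497)^(45/360) = 1.006081469.
JPY accumulates by (1 + 0.0739)^(45/360) = 1.008951941.
CIP: F = S · (grow USD)/(grow JPY) = 0.006406 × 1.006081469/1.008951941 = 0.00638777491 USD per JPY.
Quoted the other way: 1/0.00638777491 = 156.5490 JPY per USD.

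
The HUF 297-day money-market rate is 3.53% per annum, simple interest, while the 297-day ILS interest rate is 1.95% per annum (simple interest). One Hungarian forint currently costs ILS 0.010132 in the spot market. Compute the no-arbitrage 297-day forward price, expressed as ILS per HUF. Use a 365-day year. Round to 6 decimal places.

T = 297/365 years.
ILS growth factor: 1 + 0.0195×297/365 = 1.0158671.
Growth of 1 HUF over T: 1 + 0.0353×297/365 = 1.0287236.
So F = 0.010132 × 1.0158671 / 1.0287236 = 0.01000538 (ILS/HUF).

0.010005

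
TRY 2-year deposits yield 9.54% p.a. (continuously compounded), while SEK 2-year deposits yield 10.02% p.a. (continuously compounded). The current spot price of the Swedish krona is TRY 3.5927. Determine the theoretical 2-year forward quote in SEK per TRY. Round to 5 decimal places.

0.28103

T = 2 years.
Growth of 1 TRY over T: e^(0.0954×2) = 1.2102174.
Growth of 1 SEK over T: e^(0.1002×2) = 1.2218914.
CIP: F = S · (grow TRY)/(grow SEK) = 3.5927 × 1.2102174/1.2218914 = 3.558375 TRY per SEK.
Invert for SEK per TRY: 1 / 3.558375 = 0.28103.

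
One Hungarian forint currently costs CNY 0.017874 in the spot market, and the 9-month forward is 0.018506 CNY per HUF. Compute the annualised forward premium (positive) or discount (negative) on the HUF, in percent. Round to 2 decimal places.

+4.71%

T = 9/12 years.
HUF trades forward at +3.53586% vs spot over the period.
Per annum: 0.0353586 / (9/12) = 0.047145 = 4.71%.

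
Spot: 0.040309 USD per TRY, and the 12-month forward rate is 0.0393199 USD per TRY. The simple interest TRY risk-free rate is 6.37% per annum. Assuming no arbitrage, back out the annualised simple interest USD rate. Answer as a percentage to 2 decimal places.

3.76%

T = 1 year.
By CIP, F/S equals the USD-to-TRY growth ratio: 0.0393199/0.040309 = 0.9754621.
TRY growth factor: 1 + 0.0637×1 = 1.063700.
That pins the USD growth at 1.037599.
(1.037599 − 1)/T = 0.037599, i.e. 3.76%.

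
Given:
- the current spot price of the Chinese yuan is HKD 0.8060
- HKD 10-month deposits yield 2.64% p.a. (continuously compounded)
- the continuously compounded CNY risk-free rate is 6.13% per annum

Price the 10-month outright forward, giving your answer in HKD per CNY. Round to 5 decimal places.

T = 10/12 years.
HKD accumulates by e^(0.0264×10/12) = 1.0222438.
CNY accumulates by e^(0.0613×10/12) = 1.0524106.
Forward (HKD per CNY) = 0.806 × 1.0222438 / 1.0524106 = 0.7828964.

0.78290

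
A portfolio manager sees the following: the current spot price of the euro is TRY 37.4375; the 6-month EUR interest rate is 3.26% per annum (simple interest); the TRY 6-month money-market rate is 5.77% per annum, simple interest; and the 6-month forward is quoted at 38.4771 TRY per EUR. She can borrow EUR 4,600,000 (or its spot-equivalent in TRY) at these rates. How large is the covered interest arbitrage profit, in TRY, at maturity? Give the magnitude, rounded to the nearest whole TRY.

TRY 2,698,842

T = 6/12 years.
Invest the EUR and cover forward: 4,600,000 × 1.016300 × 38.4771 = TRY 179,879,672.96.
Convert at spot and invest in TRY: 4,600,000 × 37.4375 × 1.028850 = TRY 177,180,830.63.
The quoted forward overvalues EUR, so borrow TRY, buy EUR at spot, deposit the EUR at 3.26%, and sell the proceeds forward at 38.4771.
Arbitrage profit = |179,879,672.96 − 177,180,830.63| = TRY 2,698,842.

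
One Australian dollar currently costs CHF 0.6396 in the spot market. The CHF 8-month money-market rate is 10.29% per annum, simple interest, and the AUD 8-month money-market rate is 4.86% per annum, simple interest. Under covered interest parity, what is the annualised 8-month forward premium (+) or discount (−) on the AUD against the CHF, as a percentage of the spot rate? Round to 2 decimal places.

T = 8/12 years.
CIP forward (CHF per AUD) = 0.6396 × 1.068600/1.032400 = 0.6620269.
Annualised premium = (F − S)/S × (1/T) = (0.6620269 − 0.6396)/0.6396 ÷ (8/12) = 5.26%.

+5.26%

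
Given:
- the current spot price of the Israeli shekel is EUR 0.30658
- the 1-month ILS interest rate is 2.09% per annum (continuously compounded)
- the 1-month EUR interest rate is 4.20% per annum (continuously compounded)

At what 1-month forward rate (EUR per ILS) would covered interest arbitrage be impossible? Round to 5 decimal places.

T = 1/12 years.
EUR growth factor: e^(0.0420×1/12) = 1.0035061.
ILS accumulates by e^(0.0209×1/12) = 1.0017432.
So F = 0.30658 × 1.0035061 / 1.0017432 = 0.3071195 (EUR/ILS).

0.30712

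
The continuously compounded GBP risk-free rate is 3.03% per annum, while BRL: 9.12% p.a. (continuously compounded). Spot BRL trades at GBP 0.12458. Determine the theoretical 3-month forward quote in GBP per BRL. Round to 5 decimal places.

T = 3/12 years.
GBP growth factor: e^(0.0303×3/12) = 1.0076038.
Growth of 1 BRL over T: e^(0.0912×3/12) = 1.0230619.
Forward (GBP per BRL) = 0.12458 × 1.0076038 / 1.0230619 = 0.1226976.

0.12270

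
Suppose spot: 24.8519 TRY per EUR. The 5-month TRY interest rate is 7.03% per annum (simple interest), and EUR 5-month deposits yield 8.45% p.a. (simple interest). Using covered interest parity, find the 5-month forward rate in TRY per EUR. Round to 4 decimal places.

T = 5/12 years.
Growth of 1 TRY over T: 1 + 0.0703×5/12 = 1.02929167.
EUR accumulates by 1 + 0.0845×5/12 = 1.03520833.
So F = 24.8519 × 1.02929167 / 1.03520833 = 24.709861 (TRY/EUR).

24.7099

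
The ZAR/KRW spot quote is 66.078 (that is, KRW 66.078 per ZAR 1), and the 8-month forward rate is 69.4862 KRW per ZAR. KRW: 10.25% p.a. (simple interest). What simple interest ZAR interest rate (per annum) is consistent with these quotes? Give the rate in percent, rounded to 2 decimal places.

2.39%

T = 8/12 years.
By CIP, F/S equals the KRW-to-ZAR growth ratio: 69.4862/66.078 = 1.0515784.
The KRW side grows by 1 + 0.1025×8/12 = 1.0683333.
That pins the ZAR growth at 1.0159331.
r = (1.0159331 − 1)/(8/12) = 0.023900 → 2.39%.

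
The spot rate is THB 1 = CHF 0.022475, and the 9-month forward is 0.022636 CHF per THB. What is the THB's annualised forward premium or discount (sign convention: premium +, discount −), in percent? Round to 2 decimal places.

T = 9/12 years.
Period premium: (0.022636 − 0.022475)/0.022475 = 0.0071635.
×(1/T) gives 0.96% p.a.

+0.96%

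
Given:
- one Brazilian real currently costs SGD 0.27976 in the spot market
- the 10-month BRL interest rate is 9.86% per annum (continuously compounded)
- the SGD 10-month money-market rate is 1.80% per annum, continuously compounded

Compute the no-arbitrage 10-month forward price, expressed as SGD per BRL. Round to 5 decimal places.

0.26159

T = 10/12 years.
SGD accumulates by e^(0.0180×10/12) = 1.0151131.
BRL growth factor: e^(0.0986×10/12) = 1.0856367.
CIP: F = S · (grow SGD)/(grow BRL) = 0.27976 × 1.0151131/1.0856367 = 0.2615866 SGD per BRL.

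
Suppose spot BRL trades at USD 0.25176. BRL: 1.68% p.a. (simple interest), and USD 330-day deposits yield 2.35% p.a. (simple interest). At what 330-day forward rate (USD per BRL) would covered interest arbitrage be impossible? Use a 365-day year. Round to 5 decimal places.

0.25326

T = 330/365 years.
USD accumulates by 1 + 0.0235×330/365 = 1.0212466.
BRL accumulates by 1 + 0.0168×330/365 = 1.015189.
Forward (USD per BRL) = 0.25176 × 1.0212466 / 1.015189 = 0.2532622.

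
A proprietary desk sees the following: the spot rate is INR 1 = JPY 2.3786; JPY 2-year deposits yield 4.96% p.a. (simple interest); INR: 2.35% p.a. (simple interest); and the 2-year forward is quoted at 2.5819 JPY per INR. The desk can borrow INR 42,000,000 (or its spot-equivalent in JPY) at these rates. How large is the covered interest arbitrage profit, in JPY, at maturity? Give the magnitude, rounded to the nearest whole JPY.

T = 2 years.
Keep in INR, deliver into the forward: 42,000,000·1.047000·2.5819 = JPY 113,536,470.60.
Swap to JPY now, deposit: 42,000,000·2.3786·1.099200 = JPY 109,811,399.04.
The quoted forward overvalues INR, so borrow JPY, buy INR at spot, deposit the INR at 2.35%, and sell the proceeds forward at 2.5819.
The gap between the two covered legs is JPY 3,725,072.

JPY 3,725,072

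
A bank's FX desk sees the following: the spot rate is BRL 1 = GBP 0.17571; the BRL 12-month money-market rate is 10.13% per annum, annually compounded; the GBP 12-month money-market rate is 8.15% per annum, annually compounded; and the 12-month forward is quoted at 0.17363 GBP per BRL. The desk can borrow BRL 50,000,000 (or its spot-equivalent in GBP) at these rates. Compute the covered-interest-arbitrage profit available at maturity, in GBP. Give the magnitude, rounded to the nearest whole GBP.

GBP 59,418

T = 1 year.
Keep in BRL, deliver into the forward: 50,000,000·1.101300·0.17363 = GBP 9,560,935.95.
Swap to GBP now, deposit: 50,000,000·0.17571·1.081500 = GBP 9,501,518.25.
The quoted forward overvalues BRL, so borrow GBP, buy BRL at spot, deposit the BRL at 10.13%, and sell the proceeds forward at 0.17363.
The gap between the two covered legs is GBP 59,418.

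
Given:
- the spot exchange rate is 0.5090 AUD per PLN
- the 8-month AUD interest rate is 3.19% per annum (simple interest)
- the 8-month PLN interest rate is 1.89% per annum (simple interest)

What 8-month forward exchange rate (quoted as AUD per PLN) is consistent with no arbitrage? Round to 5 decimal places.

T = 8/12 years.
Growth of 1 AUD over T: 1 + 0.0319×8/12 = 1.0212667.
Growth of 1 PLN over T: 1 + 0.0189×8/12 = 1.012600.
Forward (AUD per PLN) = 0.509 × 1.0212667 / 1.012600 = 0.5133565.

0.51336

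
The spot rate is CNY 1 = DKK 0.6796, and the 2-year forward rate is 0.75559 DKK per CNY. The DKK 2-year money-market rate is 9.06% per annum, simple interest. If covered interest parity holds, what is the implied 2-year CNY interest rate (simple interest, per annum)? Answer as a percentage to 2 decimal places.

3.12%

T = 2 years.
F/S = 0.75559/0.6796 = 1.1118158 = (growth of DKK) / (growth of CNY).
The DKK side grows by 1 + 0.0906×2 = 1.181200.
Hence g_CNY = 1.0624062.
r = (1.0624062 − 1)/2 = 0.031203 → 3.12%.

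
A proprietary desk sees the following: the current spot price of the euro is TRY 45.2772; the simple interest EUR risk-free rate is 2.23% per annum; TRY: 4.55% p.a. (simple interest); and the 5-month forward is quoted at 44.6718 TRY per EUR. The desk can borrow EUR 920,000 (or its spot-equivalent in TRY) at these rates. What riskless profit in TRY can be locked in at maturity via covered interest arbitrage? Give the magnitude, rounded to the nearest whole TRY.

T = 5/12 years.
Invest the EUR and cover forward: 920,000 × 1.0092916667 × 44.6718 = TRY 41,479,925.44.
Convert at spot and invest in TRY: 920,000 × 45.2772 × 1.0189583333 = TRY 42,444,733.83.
The quoted forward undervalues EUR, so borrow EUR, convert to TRY at spot, deposit the TRY at 4.55%, and buy EUR forward at 44.6718 to cover the loan.
Arbitrage profit = |41,479,925.44 − 42,444,733.83| = TRY 964,808.

TRY 964,808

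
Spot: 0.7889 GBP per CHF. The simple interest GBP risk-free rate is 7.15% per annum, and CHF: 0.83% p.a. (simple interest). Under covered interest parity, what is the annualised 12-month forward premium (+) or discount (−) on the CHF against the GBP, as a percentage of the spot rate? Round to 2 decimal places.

+6.27%

T = 1 year.
CIP forward (GBP per CHF) = 0.7889 × 1.071500/1.008300 = 0.8383481.
Annualised premium = (F − S)/S × (1/T) = (0.8383481 − 0.7889)/0.7889 ÷ 1 = 6.27%.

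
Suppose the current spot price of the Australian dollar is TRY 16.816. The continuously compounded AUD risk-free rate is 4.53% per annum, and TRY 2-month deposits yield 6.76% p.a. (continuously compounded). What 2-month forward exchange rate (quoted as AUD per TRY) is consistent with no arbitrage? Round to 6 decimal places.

0.059247

T = 2/12 years.
TRY accumulates by e^(0.0676×2/12) = 1.0113304.
AUD growth factor: e^(0.0453×2/12) = 1.0075786.
Forward (TRY per AUD) = 16.816 × 1.0113304 / 1.0075786 = 16.87862.
Invert for AUD per TRY: 1 / 16.87862 = 0.059247.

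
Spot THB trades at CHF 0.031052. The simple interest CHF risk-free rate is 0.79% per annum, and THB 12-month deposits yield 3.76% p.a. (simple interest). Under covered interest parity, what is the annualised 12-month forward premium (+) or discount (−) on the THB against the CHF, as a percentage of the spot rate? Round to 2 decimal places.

T = 1 year.
F = S · g_CHF/g_THB = 0.031052 × 1.007900/1.037600 = 0.030163175.
(F − S)/S ÷ T = (0.030163175 − 0.031052)/0.031052/1 = -0.028624 → -2.86%.

-2.86%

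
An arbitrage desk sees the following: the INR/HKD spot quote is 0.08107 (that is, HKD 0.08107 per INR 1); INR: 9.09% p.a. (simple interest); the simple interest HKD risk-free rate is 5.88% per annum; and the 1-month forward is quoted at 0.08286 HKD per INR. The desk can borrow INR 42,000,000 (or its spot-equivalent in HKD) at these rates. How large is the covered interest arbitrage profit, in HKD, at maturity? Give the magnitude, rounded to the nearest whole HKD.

HKD 84,858

T = 1/12 years.
Route A — deposit INR, sell forward: 42,000,000 × 1.007575 × 0.08286 = HKD 3,506,481.91.
Route B — convert at spot, deposit HKD: 42,000,000 × 0.08107 × 1.004900 = HKD 3,421,624.21.
The quoted forward overvalues INR, so borrow HKD, buy INR at spot, deposit the INR at 9.09%, and sell the proceeds forward at 0.08286.
Arbitrage profit = |3,506,481.91 − 3,421,624.21| = HKD 84,858.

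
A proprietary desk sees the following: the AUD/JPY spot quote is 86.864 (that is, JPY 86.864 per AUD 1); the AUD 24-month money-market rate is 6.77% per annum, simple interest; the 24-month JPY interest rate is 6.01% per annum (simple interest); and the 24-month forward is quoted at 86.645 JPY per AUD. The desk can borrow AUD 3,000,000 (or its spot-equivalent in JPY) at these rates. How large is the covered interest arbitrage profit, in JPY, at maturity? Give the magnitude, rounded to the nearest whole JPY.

JPY 3,215,041

T = 2 years.
Invest the AUD and cover forward: 3,000,000 × 1.135400 × 86.645 = JPY 295,130,199.00.
Convert at spot and invest in JPY: 3,000,000 × 86.864 × 1.120200 = JPY 291,915,158.40.
The quoted forward overvalues AUD, so borrow JPY, buy AUD at spot, deposit the AUD at 6.77%, and sell the proceeds forward at 86.645.
The gap between the two covered legs is JPY 3,215,041.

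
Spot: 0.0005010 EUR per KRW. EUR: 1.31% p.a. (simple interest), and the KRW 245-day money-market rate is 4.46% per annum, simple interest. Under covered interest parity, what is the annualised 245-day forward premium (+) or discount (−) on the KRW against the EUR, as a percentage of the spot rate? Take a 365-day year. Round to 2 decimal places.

T = 245/365 years.
No-arbitrage forward: 0.000501 × 1.0087932 / 1.029937 = 0.0004907149 EUR/KRW.
(F − S)/S ÷ T = (0.0004907149 − 0.000501)/0.000501/(245/365) = -0.030584 → -3.06%.

-3.06%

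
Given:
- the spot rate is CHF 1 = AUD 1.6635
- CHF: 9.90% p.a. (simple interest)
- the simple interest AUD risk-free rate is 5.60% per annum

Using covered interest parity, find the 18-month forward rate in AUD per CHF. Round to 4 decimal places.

1.5701

T = 18/12 years.
AUD growth factor: 1 + 0.0560×18/12 = 1.084000.
CHF growth factor: 1 + 0.0990×18/12 = 1.148500.
Forward (AUD per CHF) = 1.6635 × 1.084000 / 1.148500 = 1.570077.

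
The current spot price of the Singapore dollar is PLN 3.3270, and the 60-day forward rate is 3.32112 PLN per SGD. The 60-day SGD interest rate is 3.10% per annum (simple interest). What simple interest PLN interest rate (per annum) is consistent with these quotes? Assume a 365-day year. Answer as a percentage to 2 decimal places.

2.02%

T = 60/365 years.
CIP gives F = S · g_PLN/g_SGD, so g_PLN/g_SGD = 3.32112/3.327 = 0.9982326.
The SGD side grows by 1 + 0.0310×60/365 = 1.0050959.
So the PLN growth factor = 1.0033195.
(1.0033195 − 1)/T = 0.020194, i.e. 2.02%.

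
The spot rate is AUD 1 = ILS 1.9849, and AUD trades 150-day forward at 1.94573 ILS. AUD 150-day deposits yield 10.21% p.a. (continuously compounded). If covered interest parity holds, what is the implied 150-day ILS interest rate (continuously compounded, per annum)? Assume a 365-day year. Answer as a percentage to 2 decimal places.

T = 150/365 years.
By CIP, F/S equals the ILS-to-AUD growth ratio: 1.94573/1.9849 = 0.9802660.
The AUD side grows by e^(0.1021×150/365) = 1.0428516.
So the ILS growth factor = 1.022272.
Take logs: ln 1.022272 / (150/365) = 0.053600, so 5.36%.

5.36%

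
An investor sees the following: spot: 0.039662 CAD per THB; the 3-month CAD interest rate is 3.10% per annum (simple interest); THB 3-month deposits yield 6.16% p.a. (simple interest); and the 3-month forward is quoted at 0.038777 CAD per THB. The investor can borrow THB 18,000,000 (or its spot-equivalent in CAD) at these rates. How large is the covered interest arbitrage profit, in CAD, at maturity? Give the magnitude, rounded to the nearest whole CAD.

T = 3/12 years.
Keep in THB, deliver into the forward: 18,000,000·1.015400·0.038777 = CAD 708,734.98.
Swap to CAD now, deposit: 18,000,000·0.039662·1.007750 = CAD 719,448.85.
The quoted forward undervalues THB, so borrow THB, convert to CAD at spot, deposit the CAD at 3.10%, and buy THB forward at 0.038777 to cover the loan.
The gap between the two covered legs is CAD 10,714.

CAD 10,714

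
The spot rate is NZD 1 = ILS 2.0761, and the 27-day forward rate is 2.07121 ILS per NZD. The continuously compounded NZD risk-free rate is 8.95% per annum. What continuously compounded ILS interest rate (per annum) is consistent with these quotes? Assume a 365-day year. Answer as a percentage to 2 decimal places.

5.76%

T = 27/365 years.
By CIP, F/S equals the ILS-to-NZD growth ratio: 2.07121/2.0761 = 0.9976446.
NZD growth factor: e^(0.0895×27/365) = 1.0066425.
Hence g_ILS = 1.0042715.
r = ln(1.0042715)/(27/365) = 0.057621 → 5.76%.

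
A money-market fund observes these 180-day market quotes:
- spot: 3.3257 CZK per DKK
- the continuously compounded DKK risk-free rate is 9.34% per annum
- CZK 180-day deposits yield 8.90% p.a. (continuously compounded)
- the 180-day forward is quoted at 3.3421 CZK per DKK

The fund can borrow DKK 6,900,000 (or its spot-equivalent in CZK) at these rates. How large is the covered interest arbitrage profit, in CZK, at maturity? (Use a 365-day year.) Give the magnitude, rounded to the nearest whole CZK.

T = 180/365 years.
Keep in DKK, deliver into the forward: 6,900,000·1.0471375242·3.3421 = CZK 24,147,504.41.
Swap to CZK now, deposit: 6,900,000·3.3257·1.0448678425 = CZK 23,976,927.19.
The quoted forward overvalues DKK, so borrow CZK, buy DKK at spot, deposit the DKK at 9.34%, and sell the proceeds forward at 3.3421.
The gap between the two covered legs is CZK 170,577.

CZK 170,577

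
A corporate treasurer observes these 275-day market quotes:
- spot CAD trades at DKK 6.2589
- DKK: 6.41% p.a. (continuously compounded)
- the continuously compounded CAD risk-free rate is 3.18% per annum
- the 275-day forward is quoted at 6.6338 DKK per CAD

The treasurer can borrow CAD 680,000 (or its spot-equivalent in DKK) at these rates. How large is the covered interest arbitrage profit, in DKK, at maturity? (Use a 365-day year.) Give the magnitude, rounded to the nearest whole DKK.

T = 275/365 years.
Route A — deposit CAD, sell forward: 680,000 × 1.024248225 × 6.6338 = DKK 4,620,367.36.
Route B — convert at spot, deposit DKK: 680,000 × 6.2589 × 1.049479703 = DKK 4,466,640.19.
The quoted forward overvalues CAD, so borrow DKK, buy CAD at spot, deposit the CAD at 3.18%, and sell the proceeds forward at 6.6338.
Arbitrage profit = |4,620,367.36 − 4,466,640.19| = DKK 153,727.

DKK 153,727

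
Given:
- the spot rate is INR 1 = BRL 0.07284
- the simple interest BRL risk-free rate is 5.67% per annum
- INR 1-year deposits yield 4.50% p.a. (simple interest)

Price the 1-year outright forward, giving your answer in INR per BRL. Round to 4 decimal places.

T = 1 year.
Growth of 1 BRL over T: 1 + 0.0567×1 = 1.056700.
INR accumulates by 1 + 0.0450×1 = 1.045000.
CIP: F = S · (grow BRL)/(grow INR) = 0.07284 × 1.056700/1.045000 = 0.073655529 BRL per INR.
Quoted the other way: 1/0.073655529 = 13.5767 INR per BRL.

13.5767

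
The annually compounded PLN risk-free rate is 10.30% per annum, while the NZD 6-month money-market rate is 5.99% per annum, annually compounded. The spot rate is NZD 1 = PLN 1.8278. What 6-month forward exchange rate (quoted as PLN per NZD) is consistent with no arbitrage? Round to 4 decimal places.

T = 6/12 years.
Growth of 1 PLN over T: (1 + 0.1030)^(6/12) = 1.0502381.
NZD accumulates by (1 + 0.0599)^(6/12) = 1.0295144.
Forward (PLN per NZD) = 1.8278 × 1.0502381 / 1.0295144 = 1.864593.

1.8646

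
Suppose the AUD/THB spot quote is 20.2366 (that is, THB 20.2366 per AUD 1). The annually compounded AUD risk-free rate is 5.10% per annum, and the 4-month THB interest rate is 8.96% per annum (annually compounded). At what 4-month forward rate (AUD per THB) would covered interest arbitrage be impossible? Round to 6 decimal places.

T = 4/12 years.
Growth of 1 THB over T: (1 + 0.0896)^(4/12) = 1.0290166.
AUD growth factor: (1 + 0.0510)^(4/12) = 1.0167189.
So F = 20.2366 × 1.0290166 / 1.0167189 = 20.48137 (THB/AUD).
Invert for AUD per THB: 1 / 20.48137 = 0.048825.

0.048825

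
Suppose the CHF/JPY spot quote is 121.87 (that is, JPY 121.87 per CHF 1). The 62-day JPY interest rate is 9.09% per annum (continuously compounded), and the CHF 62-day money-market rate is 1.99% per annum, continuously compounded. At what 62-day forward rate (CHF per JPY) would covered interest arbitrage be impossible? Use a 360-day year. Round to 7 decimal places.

0.0081057

T = 62/360 years.
JPY accumulates by e^(0.0909×62/360) = 1.0157782.
CHF accumulates by e^(0.0199×62/360) = 1.0034331.
CIP: F = S · (grow JPY)/(grow CHF) = 121.87 × 1.0157782/1.0034331 = 123.3693 JPY per CHF.
Quoted the other way: 1/123.3693 = 0.0081057 CHF per JPY.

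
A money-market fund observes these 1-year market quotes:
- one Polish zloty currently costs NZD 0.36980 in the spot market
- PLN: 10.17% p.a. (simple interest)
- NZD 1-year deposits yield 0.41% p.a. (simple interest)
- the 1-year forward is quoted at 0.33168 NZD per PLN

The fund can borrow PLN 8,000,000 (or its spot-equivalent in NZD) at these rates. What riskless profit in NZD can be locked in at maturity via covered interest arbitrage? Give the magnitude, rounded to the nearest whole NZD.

T = 1 year.
Keep in PLN, deliver into the forward: 8,000,000·1.101700·0.33168 = NZD 2,923,294.85.
Swap to NZD now, deposit: 8,000,000·0.36980·1.004100 = NZD 2,970,529.44.
The quoted forward undervalues PLN, so borrow PLN, convert to NZD at spot, deposit the NZD at 0.41%, and buy PLN forward at 0.33168 to cover the loan.
The gap between the two covered legs is NZD 47,235.

NZD 47,235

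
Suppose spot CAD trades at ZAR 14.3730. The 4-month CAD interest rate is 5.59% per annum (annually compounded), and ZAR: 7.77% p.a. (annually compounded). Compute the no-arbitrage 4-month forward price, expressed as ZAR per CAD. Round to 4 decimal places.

T = 4/12 years.
Growth of 1 ZAR over T: (1 + 0.0777)^(4/12) = 1.02525673.
CAD accumulates by (1 + 0.0559)^(4/12) = 1.01829653.
CIP: F = S · (grow ZAR)/(grow CAD) = 14.373 × 1.02525673/1.01829653 = 14.471241 ZAR per CAD.

14.4712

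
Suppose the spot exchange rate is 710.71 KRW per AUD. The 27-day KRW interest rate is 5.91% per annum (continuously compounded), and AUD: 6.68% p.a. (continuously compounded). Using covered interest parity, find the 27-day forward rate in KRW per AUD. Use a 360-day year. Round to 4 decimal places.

710.2997

T = 27/360 years.
KRW growth factor: e^(0.0591×27/360) = 1.004442338.
AUD accumulates by e^(0.0668×27/360) = 1.005022571.
Forward (KRW per AUD) = 710.71 × 1.004442338 / 1.005022571 = 710.299683.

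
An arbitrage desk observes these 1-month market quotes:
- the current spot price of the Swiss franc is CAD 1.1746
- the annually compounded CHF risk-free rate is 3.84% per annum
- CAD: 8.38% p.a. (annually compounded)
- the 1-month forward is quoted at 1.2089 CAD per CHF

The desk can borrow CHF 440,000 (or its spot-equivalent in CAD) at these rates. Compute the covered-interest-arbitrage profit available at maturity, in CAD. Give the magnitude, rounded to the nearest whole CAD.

CAD 13,287

T = 1/12 years.
Keep in CHF, deliver into the forward: 440,000·1.00314502·1.2089 = CAD 533,588.89.
Swap to CAD now, deposit: 440,000·1.1746·1.00672865 = CAD 520,301.53.
The quoted forward overvalues CHF, so borrow CAD, buy CHF at spot, deposit the CHF at 3.84%, and sell the proceeds forward at 1.2089.
Arbitrage profit = |533,588.89 − 520,301.53| = CAD 13,287.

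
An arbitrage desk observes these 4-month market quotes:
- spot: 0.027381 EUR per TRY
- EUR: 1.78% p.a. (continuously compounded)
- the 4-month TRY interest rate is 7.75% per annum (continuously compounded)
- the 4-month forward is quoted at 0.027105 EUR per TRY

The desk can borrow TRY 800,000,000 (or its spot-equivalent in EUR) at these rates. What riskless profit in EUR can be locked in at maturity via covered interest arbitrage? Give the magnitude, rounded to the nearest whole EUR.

EUR 216,313

T = 4/12 years.
Keep in TRY, deliver into the forward: 800,000,000·1.0261699059·0.027105 = EUR 22,251,468.24.
Swap to EUR now, deposit: 800,000,000·0.027381·1.0059509704 = EUR 22,035,154.82.
The quoted forward overvalues TRY, so borrow EUR, buy TRY at spot, deposit the TRY at 7.75%, and sell the proceeds forward at 0.027105.
Profit = 22,251,468.24 − 22,035,154.82 = EUR 216,313.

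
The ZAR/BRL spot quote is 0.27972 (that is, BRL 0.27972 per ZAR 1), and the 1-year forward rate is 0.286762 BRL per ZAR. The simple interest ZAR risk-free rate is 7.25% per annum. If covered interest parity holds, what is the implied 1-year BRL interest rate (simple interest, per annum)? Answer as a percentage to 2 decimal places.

T = 1 year.
By CIP, F/S equals the BRL-to-ZAR growth ratio: 0.286762/0.27972 = 1.0251752.
ZAR growth factor: 1 + 0.0725×1 = 1.072500.
So the BRL growth factor = 1.0995004.
(1.0995004 − 1)/T = 0.099500, i.e. 9.95%.

9.95%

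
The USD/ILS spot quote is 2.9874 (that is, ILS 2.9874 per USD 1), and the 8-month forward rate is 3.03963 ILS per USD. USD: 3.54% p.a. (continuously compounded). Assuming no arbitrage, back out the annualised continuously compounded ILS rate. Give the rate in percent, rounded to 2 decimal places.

T = 8/12 years.
CIP gives F = S · g_ILS/g_USD, so g_ILS/g_USD = 3.03963/2.9874 = 1.0174834.
USD growth factor: e^(0.0354×8/12) = 1.0238807.
That pins the ILS growth at 1.0417816.
Take logs: ln 1.0417816 / (8/12) = 0.061398, so 6.14%.

6.14%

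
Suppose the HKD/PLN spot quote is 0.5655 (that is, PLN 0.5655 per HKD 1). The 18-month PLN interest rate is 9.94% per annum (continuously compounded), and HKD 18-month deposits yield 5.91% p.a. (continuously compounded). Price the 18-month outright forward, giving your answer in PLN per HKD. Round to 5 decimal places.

T = 18/12 years.
PLN growth factor: e^(0.0994×18/12) = 1.1607891.
HKD accumulates by e^(0.0591×18/12) = 1.0926981.
Forward (PLN per HKD) = 0.5655 × 1.1607891 / 1.0926981 = 0.6007389.

0.60074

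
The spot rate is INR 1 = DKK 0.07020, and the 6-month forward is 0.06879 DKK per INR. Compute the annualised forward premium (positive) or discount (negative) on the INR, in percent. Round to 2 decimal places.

-4.02%

T = 6/12 years.
INR trades forward at -2.00855% vs spot over the period.
×(1/T) gives -4.02% p.a.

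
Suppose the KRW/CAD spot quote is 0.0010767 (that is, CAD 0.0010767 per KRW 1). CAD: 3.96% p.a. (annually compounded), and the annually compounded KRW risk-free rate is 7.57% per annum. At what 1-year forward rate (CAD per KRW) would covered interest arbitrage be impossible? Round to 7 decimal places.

T = 1 year.
Growth of 1 CAD over T: (1 + 0.0396)^1 = 1.039600.
Growth of 1 KRW over T: (1 + 0.0757)^1 = 1.075700.
CIP: F = S · (grow CAD)/(grow KRW) = 0.0010767 × 1.039600/1.075700 = 0.001040566 CAD per KRW.

0.0010406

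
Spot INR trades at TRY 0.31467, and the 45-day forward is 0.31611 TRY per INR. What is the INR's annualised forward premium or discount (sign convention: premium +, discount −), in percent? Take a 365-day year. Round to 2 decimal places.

+3.71%

T = 45/365 years.
Period premium: (0.31611 − 0.31467)/0.31467 = 0.0045762.
Per annum: 0.0045762 / (45/365) = 0.037118 = 3.71%.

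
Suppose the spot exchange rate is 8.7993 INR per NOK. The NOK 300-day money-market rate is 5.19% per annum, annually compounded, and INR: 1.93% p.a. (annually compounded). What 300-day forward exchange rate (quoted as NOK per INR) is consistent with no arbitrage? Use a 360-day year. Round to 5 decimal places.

T = 300/360 years.
Growth of 1 INR over T: (1 + 0.0193)^(300/360) = 1.0160577.
NOK accumulates by (1 + 0.0519)^(300/360) = 1.0430666.
Forward (INR per NOK) = 8.7993 × 1.0160577 / 1.0430666 = 8.571453.
Quoted the other way: 1/8.571453 = 0.11667 NOK per INR.

0.11667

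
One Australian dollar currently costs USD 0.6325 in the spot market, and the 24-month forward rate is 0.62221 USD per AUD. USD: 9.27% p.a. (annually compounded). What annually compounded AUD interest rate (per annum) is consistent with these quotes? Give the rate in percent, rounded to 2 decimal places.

T = 2 years.
CIP gives F = S · g_USD/g_AUD, so g_USD/g_AUD = 0.62221/0.6325 = 0.9837312.
USD growth factor: (1 + 0.0927)^2 = 1.1939933.
That pins the AUD growth at 1.2137394.
r = 1.2137394^(1/2) − 1 = 0.101698 → 10.17%.

10.17%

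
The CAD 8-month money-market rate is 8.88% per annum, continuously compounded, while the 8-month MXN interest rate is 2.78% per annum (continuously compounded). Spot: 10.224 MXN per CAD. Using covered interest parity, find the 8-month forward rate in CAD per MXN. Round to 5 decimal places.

0.10187

T = 8/12 years.
Growth of 1 MXN over T: e^(0.0278×8/12) = 1.0187061.
CAD accumulates by e^(0.0888×8/12) = 1.0609874.
CIP: F = S · (grow MXN)/(grow CAD) = 10.224 × 1.0187061/1.0609874 = 9.816564 MXN per CAD.
Invert for CAD per MXN: 1 / 9.816564 = 0.10187.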